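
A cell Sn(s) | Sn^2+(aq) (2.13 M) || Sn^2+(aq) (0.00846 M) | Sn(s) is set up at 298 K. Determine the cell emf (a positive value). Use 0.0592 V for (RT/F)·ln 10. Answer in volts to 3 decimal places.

0.071 V

For a concentration cell E°cell = 0, since both electrodes use the same couple.
The compartment with the higher Sn^2+(aq) concentration (2.13 M) acts as the cathode; ions are reduced there and produced at the dilute (0.00846 M) anode.
With n = 2, Ecell = −(0.0592/2)·log([dilute]/[conc]) = −(0.0592/2)·log(0.00846/2.13) = +0.071 V.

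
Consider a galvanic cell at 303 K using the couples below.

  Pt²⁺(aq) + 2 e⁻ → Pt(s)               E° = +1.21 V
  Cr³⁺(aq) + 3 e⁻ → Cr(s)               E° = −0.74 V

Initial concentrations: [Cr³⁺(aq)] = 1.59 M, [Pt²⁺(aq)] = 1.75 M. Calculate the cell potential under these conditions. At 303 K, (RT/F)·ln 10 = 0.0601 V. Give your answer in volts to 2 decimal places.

Since E°(Pt²⁺/Pt) > E°(Cr³⁺/Cr), Pt²⁺/Pt serves as the cathode.
The standard potential is +1.21 − (−0.74) = +1.95 V and the balanced reaction transfers n = 6 electrons.
The balanced reaction is 3 Pt²⁺(aq) + 2 Cr(s) → 3 Pt(s) + 2 Cr³⁺(aq), so Q = [Cr³⁺(aq)]^2 / [Pt²⁺(aq)]^3 = 0.472 and log Q = −0.326.
Applying E = E° − (RT ln10/nF)·log Q gives +1.95 − (0.0601/6)(−0.326) = +1.95 V.

+1.95 V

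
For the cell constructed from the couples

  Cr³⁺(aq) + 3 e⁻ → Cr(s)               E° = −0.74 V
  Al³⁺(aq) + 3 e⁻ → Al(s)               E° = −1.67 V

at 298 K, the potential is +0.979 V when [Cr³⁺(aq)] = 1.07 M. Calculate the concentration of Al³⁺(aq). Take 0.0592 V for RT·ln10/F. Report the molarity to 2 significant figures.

With Cr³⁺/Cr at the cathode and Al³⁺/Al at the anode, E°cell = −0.74 − (−1.67) = +0.93 V (n = 3).
Since E = E° − (0.0592/n)·log Q, log Q = n(E° − E)/0.0592 = −2.483.
The balanced reaction is Cr³⁺(aq) + Al(s) → Cr(s) + Al³⁺(aq), so Q = [Al³⁺(aq)] / [Cr³⁺(aq)].
Solving for the unknown gives log [Al³⁺(aq)] = −2.454, so [Al³⁺(aq)] ≈ 0.0035 M.

0.0035 M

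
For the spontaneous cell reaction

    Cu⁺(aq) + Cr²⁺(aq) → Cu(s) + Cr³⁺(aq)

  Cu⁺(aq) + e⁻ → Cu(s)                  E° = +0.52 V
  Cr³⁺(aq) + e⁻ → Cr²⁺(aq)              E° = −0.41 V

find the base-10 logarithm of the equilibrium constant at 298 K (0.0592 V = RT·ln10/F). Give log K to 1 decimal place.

The Cu⁺/Cu couple is reduced (cathode); E°cell = +0.52 − (−0.41) = +0.93 V with n = 1.
At equilibrium E = 0, so log K = nE°cell / 0.0592 = (1)(+0.93) / 0.0592 = 15.7.

log K = 15.7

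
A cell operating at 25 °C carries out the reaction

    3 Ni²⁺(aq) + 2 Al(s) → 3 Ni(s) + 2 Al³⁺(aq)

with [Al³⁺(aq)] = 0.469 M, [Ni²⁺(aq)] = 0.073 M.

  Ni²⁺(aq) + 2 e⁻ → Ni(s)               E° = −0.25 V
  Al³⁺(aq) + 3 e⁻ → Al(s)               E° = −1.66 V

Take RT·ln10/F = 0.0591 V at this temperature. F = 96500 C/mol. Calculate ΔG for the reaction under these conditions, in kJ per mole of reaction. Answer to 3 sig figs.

−801 kJ/mol

The standard cell potential is −0.25 − (−1.66) = +1.41 V, with n = 6 electrons in the balanced equation.
Q = [Al³⁺(aq)]^2 / [Ni²⁺(aq)]^3 = 565, so log Q = 2.752 and E = +1.41 − (0.0591/6)(2.752) = +1.3829 V.
ΔG = −nFE = −(6)(96500)(+1.3829) J/mol = −801 kJ/mol.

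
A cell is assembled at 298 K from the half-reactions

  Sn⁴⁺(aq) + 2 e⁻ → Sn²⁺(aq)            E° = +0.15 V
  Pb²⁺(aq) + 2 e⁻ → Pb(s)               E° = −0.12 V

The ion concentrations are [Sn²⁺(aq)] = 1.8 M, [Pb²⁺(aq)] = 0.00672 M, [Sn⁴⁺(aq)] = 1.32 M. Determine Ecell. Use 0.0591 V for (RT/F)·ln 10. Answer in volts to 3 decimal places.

+0.330 V

Sn⁴⁺/Sn²⁺ is reduced (cathode, E° = +0.15 V) and Pb²⁺/Pb is oxidized (anode).
E°cell = E°cat − E°an = +0.15 − (−0.12) = +0.27 V; n = 2.
Balancing gives Sn⁴⁺(aq) + Pb(s) → Sn²⁺(aq) + Pb²⁺(aq); hence Q = ([Sn²⁺(aq)]·[Pb²⁺(aq)]) / [Sn⁴⁺(aq)] = 0.00916 (log Q = −2.038).
By the Nernst equation, E = +0.27 − (0.0591/2)·(−2.038) = +0.330 V.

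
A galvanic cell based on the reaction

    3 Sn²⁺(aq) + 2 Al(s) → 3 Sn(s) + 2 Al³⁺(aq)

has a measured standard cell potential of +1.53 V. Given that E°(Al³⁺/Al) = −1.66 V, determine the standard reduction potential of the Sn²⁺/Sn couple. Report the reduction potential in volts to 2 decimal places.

In the reaction as written the Sn²⁺/Sn couple is reduced (cathode) and Al³⁺/Al is oxidized (anode), so E°cell = E°(Sn²⁺/Sn) − E°(Al³⁺/Al).
E°(Sn²⁺/Sn) = E°cell + E°(anode) = +1.53 + (−1.66) = −0.13 V.

−0.13 V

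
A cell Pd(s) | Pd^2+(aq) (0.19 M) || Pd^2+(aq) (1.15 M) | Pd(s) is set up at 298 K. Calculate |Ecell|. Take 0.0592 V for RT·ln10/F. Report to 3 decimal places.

0.023 V

For a concentration cell E°cell = 0, since both electrodes use the same couple.
The compartment with the higher Pd^2+(aq) concentration (1.15 M) acts as the cathode; ions are reduced there and produced at the dilute (0.19 M) anode.
With n = 2, Ecell = −(0.0592/2)·log([dilute]/[conc]) = −(0.0592/2)·log(0.19/1.15) = +0.023 V.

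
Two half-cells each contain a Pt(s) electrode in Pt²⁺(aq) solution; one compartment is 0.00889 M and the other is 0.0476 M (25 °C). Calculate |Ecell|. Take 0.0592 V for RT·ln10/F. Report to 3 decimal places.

0.022 V

For a concentration cell E°cell = 0, since both electrodes use the same couple.
The compartment with the higher Pt²⁺(aq) concentration (0.0476 M) acts as the cathode; ions are reduced there and produced at the dilute (0.00889 M) anode.
With n = 2, Ecell = −(0.0592/2)·log([dilute]/[conc]) = −(0.0592/2)·log(0.00889/0.0476) = +0.022 V.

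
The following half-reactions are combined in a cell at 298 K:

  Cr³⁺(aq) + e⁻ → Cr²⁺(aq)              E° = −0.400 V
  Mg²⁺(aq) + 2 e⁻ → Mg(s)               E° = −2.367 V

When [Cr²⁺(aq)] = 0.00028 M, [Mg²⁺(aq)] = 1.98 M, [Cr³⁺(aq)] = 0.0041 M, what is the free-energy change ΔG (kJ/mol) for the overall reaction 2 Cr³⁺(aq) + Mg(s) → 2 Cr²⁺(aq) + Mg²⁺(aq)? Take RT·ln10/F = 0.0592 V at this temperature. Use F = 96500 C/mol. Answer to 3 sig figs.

E°cell = −0.400 − (−2.367) = +1.967 V; the balanced reaction transfers n = 2 electrons.
The reaction quotient is ([Cr²⁺(aq)]^2·[Mg²⁺(aq)]) / [Cr³⁺(aq)]^2 = 0.00923; by Nernst, E = +1.967 − (0.0592/2)(−2.035) = +2.0272 V.
ΔG = −nFE = −(2)(96500)(+2.0272) J/mol = −391 kJ/mol.

−391 kJ/mol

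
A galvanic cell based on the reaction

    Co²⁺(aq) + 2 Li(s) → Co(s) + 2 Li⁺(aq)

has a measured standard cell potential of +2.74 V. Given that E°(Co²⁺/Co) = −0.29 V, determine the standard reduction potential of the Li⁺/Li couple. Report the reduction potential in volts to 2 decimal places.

−3.03 V

In the reaction as written the Co²⁺/Co couple is reduced (cathode) and Li⁺/Li is oxidized (anode), so E°cell = E°(Co²⁺/Co) − E°(Li⁺/Li).
E°(Li⁺/Li) = E°(cathode) − E°cell = −0.29 − (+2.74) = −3.03 V.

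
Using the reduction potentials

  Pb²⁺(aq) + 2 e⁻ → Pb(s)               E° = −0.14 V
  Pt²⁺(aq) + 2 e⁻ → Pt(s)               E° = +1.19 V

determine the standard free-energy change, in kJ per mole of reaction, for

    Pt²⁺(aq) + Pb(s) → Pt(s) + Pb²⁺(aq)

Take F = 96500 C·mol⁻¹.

In the reaction as written Pt²⁺(aq) is reduced, so the Pt²⁺/Pt couple is the cathode and Pb²⁺/Pb is the anode.
E°cell = +1.19 − (−0.14) = +1.33 V; balancing electrons gives n = 2.
ΔG° = −nFE°cell = −(2)(96500)(+1.33) J/mol = −257 kJ/mol.

−257 kJ/mol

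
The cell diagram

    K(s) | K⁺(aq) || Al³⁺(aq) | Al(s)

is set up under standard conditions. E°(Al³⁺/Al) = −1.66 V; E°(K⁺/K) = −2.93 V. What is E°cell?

+1.27 V

By convention the left-hand electrode in cell notation is the anode (oxidation) and the right-hand electrode is the cathode (reduction).
E°cell = E°(right) − E°(left) = −1.66 − (−2.93) = +1.27 V.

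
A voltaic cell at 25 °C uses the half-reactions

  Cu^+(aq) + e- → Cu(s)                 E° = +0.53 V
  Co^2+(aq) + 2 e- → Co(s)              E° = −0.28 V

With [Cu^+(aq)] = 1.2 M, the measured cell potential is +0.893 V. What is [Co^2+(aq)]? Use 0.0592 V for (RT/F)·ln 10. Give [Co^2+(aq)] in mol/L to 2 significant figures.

With Cu⁺/Cu at the cathode and Co²⁺/Co at the anode, E°cell = +0.53 − (−0.28) = +0.81 V (n = 2).
Rearranging E = E° − (0.0592/n)·log Q gives log Q = 2(+0.81 − (+0.893))/0.0592 = −2.804.
Balancing electrons gives 2 Cu^+(aq) + Co(s) → 2 Cu(s) + Co^2+(aq); thus Q = [Co^2+(aq)] / [Cu^+(aq)]^2.
Isolating [Co^2+(aq)] in Q = 10^{−2.804} yields log [Co^2+(aq)] = −2.646, i.e. 0.0023 M.

0.0023 M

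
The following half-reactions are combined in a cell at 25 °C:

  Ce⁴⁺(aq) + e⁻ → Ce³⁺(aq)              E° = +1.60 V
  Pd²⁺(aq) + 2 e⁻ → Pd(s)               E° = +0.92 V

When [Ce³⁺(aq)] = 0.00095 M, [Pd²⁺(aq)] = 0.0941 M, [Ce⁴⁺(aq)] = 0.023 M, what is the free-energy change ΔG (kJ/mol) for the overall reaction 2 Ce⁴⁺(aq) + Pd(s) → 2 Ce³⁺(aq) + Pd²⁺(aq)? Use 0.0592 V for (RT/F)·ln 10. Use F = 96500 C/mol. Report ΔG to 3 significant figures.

−153 kJ/mol

E°cell = +1.60 − (+0.92) = +0.68 V; the balanced reaction transfers n = 2 electrons.
Here Q = ([Ce³⁺(aq)]^2·[Pd²⁺(aq)]) / [Ce⁴⁺(aq)]^2 = 0.000161 (log Q = −3.794), giving E = +0.68 − (0.0592/2)·(−3.794) = +0.7923 V.
ΔG = −nFE = −(2)(96500)(+0.7923) J/mol = −153 kJ/mol.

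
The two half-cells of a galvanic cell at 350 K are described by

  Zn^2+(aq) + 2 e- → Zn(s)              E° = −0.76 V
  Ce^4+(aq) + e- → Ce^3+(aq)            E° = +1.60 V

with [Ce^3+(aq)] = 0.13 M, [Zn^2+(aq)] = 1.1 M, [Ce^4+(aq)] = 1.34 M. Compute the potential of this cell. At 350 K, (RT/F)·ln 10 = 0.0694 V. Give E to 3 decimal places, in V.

The Ce⁴⁺/Ce³⁺ couple has the more positive E°, so it is the cathode; Zn²⁺/Zn is the anode.
E°cell = E°cat − E°an = +1.60 − (−0.76) = +2.36 V; n = 2.
Balancing gives 2 Ce^4+(aq) + Zn(s) → 2 Ce^3+(aq) + Zn^2+(aq); hence Q = ([Ce^3+(aq)]^2·[Zn^2+(aq)]) / [Ce^4+(aq)]^2 = 0.0104 (log Q = −1.985).
Applying E = E° − (RT ln10/nF)·log Q gives +2.36 − (0.0694/2)(−1.985) = +2.429 V.

+2.429 V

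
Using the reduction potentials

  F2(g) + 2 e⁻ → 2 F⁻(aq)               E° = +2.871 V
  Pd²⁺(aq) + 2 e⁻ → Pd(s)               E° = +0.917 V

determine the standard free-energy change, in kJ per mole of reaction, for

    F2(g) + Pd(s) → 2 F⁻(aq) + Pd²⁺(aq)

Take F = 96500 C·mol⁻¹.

−377 kJ/mol

In the reaction as written F2(g) is reduced, so the F₂/F⁻ couple is the cathode and Pd²⁺/Pd is the anode.
E°cell = +2.871 − (+0.917) = +1.954 V; balancing electrons gives n = 2.
ΔG° = −nFE°cell = −(2)(96500)(+1.954) J/mol = −377 kJ/mol.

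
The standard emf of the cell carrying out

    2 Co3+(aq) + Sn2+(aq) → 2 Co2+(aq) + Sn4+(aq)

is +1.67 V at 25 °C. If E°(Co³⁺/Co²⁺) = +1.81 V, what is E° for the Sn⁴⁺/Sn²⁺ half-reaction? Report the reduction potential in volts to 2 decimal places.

In the reaction as written the Co³⁺/Co²⁺ couple is reduced (cathode) and Sn⁴⁺/Sn²⁺ is oxidized (anode), so E°cell = E°(Co³⁺/Co²⁺) − E°(Sn⁴⁺/Sn²⁺).
E°(Sn⁴⁺/Sn²⁺) = E°(cathode) − E°cell = +1.81 − (+1.67) = +0.14 V.

+0.14 V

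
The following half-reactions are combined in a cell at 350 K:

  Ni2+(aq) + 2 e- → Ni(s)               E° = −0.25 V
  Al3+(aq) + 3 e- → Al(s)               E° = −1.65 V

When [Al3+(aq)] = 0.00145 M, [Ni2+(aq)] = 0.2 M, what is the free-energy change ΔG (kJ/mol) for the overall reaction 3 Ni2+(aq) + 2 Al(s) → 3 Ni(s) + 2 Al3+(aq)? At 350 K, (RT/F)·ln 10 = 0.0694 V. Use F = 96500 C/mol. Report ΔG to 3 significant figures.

E°cell = −0.25 − (−1.65) = +1.40 V; the balanced reaction transfers n = 6 electrons.
The reaction quotient is [Al3+(aq)]^2 / [Ni2+(aq)]^3 = 0.000263; by Nernst, E = +1.40 − (0.0694/6)(−3.580) = +1.4414 V.
ΔG = −nFE = −(6)(96500)(+1.4414) J/mol = −835 kJ/mol.

−835 kJ/mol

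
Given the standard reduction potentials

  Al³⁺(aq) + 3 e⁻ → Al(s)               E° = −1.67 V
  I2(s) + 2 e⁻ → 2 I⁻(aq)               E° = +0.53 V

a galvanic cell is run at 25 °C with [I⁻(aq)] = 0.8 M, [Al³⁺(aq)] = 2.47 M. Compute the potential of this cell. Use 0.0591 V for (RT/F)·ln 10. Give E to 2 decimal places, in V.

I₂/I⁻ is reduced (cathode, E° = +0.53 V) and Al³⁺/Al is oxidized (anode).
E°cell = +0.53 − (−1.67) = +2.20 V, with n = 6 electrons transferred.
The balanced reaction is 3 I2(s) + 2 Al(s) → 6 I⁻(aq) + 2 Al³⁺(aq), so Q = [I⁻(aq)]^6·[Al³⁺(aq)]^2 = 1.6 and log Q = 0.204.
Applying E = E° − (RT ln10/nF)·log Q gives +2.20 − (0.0591/6)(0.204) = +2.20 V.

+2.20 V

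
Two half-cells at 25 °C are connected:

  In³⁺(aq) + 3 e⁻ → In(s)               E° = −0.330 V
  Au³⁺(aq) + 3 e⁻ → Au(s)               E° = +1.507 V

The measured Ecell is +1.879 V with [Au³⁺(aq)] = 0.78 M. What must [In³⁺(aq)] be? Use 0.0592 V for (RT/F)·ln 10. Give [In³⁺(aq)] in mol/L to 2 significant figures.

0.0058 M

Au³⁺/Au is the cathode (higher E°); E°cell = +1.507 − (−0.330) = +1.837 V with n = 3.
From the Nernst equation, log Q = n(E° − E)/0.0592 = 3·(+1.837 − (+1.879))/0.0592 = −2.128.
Balancing electrons gives Au³⁺(aq) + In(s) → Au(s) + In³⁺(aq); thus Q = [In³⁺(aq)] / [Au³⁺(aq)].
Substituting the known concentrations and solving, log [In³⁺(aq)] = −2.236 and [In³⁺(aq)] = 0.0058 M.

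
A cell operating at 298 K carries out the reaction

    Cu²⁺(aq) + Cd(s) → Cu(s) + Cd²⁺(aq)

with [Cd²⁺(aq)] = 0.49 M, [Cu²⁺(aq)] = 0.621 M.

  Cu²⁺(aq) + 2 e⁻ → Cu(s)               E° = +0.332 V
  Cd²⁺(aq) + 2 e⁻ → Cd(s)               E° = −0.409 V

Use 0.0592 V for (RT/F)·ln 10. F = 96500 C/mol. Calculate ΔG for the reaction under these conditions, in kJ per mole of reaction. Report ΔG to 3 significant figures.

−144 kJ/mol

The standard cell potential is +0.332 − (−0.409) = +0.741 V, with n = 2 electrons in the balanced equation.
The reaction quotient is [Cd²⁺(aq)] / [Cu²⁺(aq)] = 0.789; by Nernst, E = +0.741 − (0.0592/2)(−0.103) = +0.7440 V.
Then ΔG = −nFE = −2 × 96500 × +0.7440 J/mol = −144 kJ/mol.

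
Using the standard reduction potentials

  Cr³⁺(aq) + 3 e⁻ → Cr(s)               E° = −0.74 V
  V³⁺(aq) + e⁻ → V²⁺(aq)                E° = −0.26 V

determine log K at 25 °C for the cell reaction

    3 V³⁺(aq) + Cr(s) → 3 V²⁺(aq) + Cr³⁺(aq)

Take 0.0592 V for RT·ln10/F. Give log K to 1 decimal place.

The V³⁺/V²⁺ couple is reduced (cathode); E°cell = −0.26 − (−0.74) = +0.48 V with n = 3.
At equilibrium E = 0, so log K = nE°cell / 0.0592 = (3)(+0.48) / 0.0592 = 24.3.

log K = 24.3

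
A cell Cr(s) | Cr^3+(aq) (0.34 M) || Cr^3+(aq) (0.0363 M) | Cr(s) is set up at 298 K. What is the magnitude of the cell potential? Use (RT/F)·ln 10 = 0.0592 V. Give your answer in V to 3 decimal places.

0.019 V

For a concentration cell E°cell = 0, since both electrodes use the same couple.
The compartment with the higher Cr^3+(aq) concentration (0.34 M) acts as the cathode; ions are reduced there and produced at the dilute (0.0363 M) anode.
With n = 3, Ecell = −(0.0592/3)·log([dilute]/[conc]) = −(0.0592/3)·log(0.0363/0.34) = +0.019 V.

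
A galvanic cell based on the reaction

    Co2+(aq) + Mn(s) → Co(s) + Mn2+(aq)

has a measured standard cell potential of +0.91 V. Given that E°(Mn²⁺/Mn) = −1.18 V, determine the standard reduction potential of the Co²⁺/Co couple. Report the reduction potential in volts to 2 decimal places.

In the reaction as written the Co²⁺/Co couple is reduced (cathode) and Mn²⁺/Mn is oxidized (anode), so E°cell = E°(Co²⁺/Co) − E°(Mn²⁺/Mn).
E°(Co²⁺/Co) = E°cell + E°(anode) = +0.91 + (−1.18) = −0.27 V.

−0.27 V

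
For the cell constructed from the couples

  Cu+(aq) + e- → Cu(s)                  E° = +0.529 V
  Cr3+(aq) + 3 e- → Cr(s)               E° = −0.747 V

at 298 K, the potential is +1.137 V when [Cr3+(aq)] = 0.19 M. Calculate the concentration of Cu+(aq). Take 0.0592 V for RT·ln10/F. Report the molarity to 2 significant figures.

Cu⁺/Cu is the cathode (higher E°); E°cell = +0.529 − (−0.747) = +1.276 V with n = 3.
From the Nernst equation, log Q = n(E° − E)/0.0592 = 3·(+1.276 − (+1.137))/0.0592 = 7.044.
For 3 Cu+(aq) + Cr(s) → 3 Cu(s) + Cr3+(aq), the reaction quotient is Q = [Cr3+(aq)] / [Cu+(aq)]^3.
Substituting the known concentrations and solving, log [Cu+(aq)] = −2.588 and [Cu+(aq)] = 0.0026 M.

0.0026 M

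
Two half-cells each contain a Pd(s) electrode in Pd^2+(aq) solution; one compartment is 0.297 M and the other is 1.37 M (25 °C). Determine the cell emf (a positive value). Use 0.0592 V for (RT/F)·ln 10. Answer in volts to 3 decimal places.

0.020 V

For a concentration cell E°cell = 0, since both electrodes use the same couple.
The compartment with the higher Pd^2+(aq) concentration (1.37 M) acts as the cathode; ions are reduced there and produced at the dilute (0.297 M) anode.
With n = 2, Ecell = −(0.0592/2)·log([dilute]/[conc]) = −(0.0592/2)·log(0.297/1.37) = +0.020 V.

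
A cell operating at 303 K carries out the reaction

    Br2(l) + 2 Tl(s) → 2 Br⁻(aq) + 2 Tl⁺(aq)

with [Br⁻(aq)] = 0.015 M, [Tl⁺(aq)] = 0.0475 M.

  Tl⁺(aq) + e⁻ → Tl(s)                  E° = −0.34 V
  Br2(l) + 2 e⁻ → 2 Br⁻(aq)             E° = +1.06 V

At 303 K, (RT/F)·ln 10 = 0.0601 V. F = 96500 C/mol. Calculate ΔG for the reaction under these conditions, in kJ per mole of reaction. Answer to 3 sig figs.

E°cell = +1.06 − (−0.34) = +1.40 V; the balanced reaction transfers n = 2 electrons.
Q = [Br⁻(aq)]^2·[Tl⁺(aq)]^2 = 5.08×10^−7, so log Q = −6.294 and E = +1.40 − (0.0601/2)(−6.294) = +1.5891 V.
ΔG = −nFE = −(2)(96500)(+1.5891) J/mol = −307 kJ/mol.

−307 kJ/mol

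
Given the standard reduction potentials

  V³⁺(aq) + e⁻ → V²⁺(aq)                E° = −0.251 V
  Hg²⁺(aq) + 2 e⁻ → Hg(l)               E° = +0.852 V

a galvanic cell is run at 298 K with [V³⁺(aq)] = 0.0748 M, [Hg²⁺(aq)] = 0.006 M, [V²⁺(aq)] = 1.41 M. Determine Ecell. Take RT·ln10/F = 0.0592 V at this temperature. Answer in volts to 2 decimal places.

+1.11 V

The Hg²⁺/Hg couple has the more positive E°, so it is the cathode; V³⁺/V²⁺ is the anode.
E°cell = E°cat − E°an = +0.852 − (−0.251) = +1.103 V; n = 2.
The balanced reaction is Hg²⁺(aq) + 2 V²⁺(aq) → Hg(l) + 2 V³⁺(aq), so Q = [V³⁺(aq)]^2 / ([Hg²⁺(aq)]·[V²⁺(aq)]^2) = 0.469 and log Q = −0.329.
E = E° − (0.0592/n)·log Q = +1.103 − (0.0592/2)(−0.329) = +1.11 V.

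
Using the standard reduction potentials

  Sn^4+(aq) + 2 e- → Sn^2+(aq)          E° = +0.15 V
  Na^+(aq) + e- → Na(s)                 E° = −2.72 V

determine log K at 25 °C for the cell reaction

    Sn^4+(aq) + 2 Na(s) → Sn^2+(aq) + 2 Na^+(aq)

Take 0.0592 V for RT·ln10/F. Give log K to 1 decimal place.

log K = 97.0

The Sn⁴⁺/Sn²⁺ couple is reduced (cathode); E°cell = +0.15 − (−2.72) = +2.87 V with n = 2.
At equilibrium E = 0, so log K = nE°cell / 0.0592 = (2)(+2.87) / 0.0592 = 97.0.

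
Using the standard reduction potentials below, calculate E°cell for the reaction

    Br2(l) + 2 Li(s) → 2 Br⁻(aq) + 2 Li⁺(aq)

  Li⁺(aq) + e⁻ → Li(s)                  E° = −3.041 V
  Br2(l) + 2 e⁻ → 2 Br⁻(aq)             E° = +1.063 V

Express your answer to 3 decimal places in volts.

In the reaction as written, Br2(l) is reduced (cathode) and Li⁺(aq) is produced by oxidation at the anode.
E°cell = E°(cathode) − E°(anode) = +1.063 − (−3.041) = +4.104 V.

+4.104 V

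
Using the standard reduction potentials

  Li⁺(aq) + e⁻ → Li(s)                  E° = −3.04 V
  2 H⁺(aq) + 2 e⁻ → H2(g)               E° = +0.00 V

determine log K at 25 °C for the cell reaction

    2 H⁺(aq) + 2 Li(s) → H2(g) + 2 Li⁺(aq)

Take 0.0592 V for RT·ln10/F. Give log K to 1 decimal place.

log K = 102.7

The 2H⁺/H₂ couple is reduced (cathode); E°cell = +0.00 − (−3.04) = +3.04 V with n = 2.
At equilibrium E = 0, so log K = nE°cell / 0.0592 = (2)(+3.04) / 0.0592 = 102.7.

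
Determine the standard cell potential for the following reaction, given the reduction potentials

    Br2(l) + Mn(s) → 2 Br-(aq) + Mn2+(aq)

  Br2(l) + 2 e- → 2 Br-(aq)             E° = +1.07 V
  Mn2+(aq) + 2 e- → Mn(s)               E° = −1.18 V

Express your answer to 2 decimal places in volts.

+2.25 V

Br2(l) gains electrons, so the Br₂/Br⁻ couple is the cathode; the Mn²⁺/Mn couple is the anode.
E°cell = E°(cathode) − E°(anode) = +1.07 − (−1.18) = +2.25 V.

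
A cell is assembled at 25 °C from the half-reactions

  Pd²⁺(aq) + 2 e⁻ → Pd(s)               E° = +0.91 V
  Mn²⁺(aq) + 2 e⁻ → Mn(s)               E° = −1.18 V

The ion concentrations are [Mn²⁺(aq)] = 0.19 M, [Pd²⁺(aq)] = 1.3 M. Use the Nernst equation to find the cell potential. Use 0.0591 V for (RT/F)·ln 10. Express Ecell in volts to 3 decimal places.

+2.115 V

Since E°(Pd²⁺/Pd) > E°(Mn²⁺/Mn), Pd²⁺/Pd serves as the cathode.
E°cell = +0.91 − (−1.18) = +2.09 V, with n = 2 electrons transferred.
For the overall reaction Pd²⁺(aq) + Mn(s) → Pd(s) + Mn²⁺(aq), Q = [Mn²⁺(aq)] / [Pd²⁺(aq)] = 0.146, giving log Q = −0.835.
Applying E = E° − (RT ln10/nF)·log Q gives +2.09 − (0.0591/2)(−0.835) = +2.115 V.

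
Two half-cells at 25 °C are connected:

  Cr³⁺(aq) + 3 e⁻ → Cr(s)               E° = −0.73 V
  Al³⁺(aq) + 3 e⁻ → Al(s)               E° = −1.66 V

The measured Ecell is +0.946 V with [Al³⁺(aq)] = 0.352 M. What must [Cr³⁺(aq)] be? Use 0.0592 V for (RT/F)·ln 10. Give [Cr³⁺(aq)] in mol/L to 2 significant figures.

Cr³⁺/Cr is the cathode (higher E°); E°cell = −0.73 − (−1.66) = +0.93 V with n = 3.
From the Nernst equation, log Q = n(E° − E)/0.0592 = 3·(+0.93 − (+0.946))/0.0592 = −0.811.
Balancing electrons gives Cr³⁺(aq) + Al(s) → Cr(s) + Al³⁺(aq); thus Q = [Al³⁺(aq)] / [Cr³⁺(aq)].
Substituting the known concentrations and solving, log [Cr³⁺(aq)] = 0.358 and [Cr³⁺(aq)] = 2.3 M.

2.3 M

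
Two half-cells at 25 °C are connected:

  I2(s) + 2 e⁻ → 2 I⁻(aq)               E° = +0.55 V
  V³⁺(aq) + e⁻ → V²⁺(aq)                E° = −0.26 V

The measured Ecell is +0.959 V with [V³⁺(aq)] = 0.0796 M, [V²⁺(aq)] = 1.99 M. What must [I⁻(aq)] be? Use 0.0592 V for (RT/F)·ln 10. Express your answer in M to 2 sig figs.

0.076 M

With I₂/I⁻ at the cathode and V³⁺/V²⁺ at the anode, E°cell = +0.55 − (−0.26) = +0.81 V (n = 2).
Rearranging E = E° − (0.0592/n)·log Q gives log Q = 2(+0.81 − (+0.959))/0.0592 = −5.034.
For I2(s) + 2 V²⁺(aq) → 2 I⁻(aq) + 2 V³⁺(aq), the reaction quotient is Q = ([I⁻(aq)]^2·[V³⁺(aq)]^2) / [V²⁺(aq)]^2.
Isolating [I⁻(aq)] in Q = 10^{−5.034} yields log [I⁻(aq)] = −1.119, i.e. 0.076 M.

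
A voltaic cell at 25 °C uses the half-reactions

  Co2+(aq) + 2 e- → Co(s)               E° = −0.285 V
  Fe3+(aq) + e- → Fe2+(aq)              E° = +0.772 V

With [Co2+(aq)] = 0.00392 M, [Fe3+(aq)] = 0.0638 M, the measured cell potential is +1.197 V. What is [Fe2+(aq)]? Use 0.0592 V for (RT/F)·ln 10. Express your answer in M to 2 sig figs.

0.0044 M

With Fe³⁺/Fe²⁺ at the cathode and Co²⁺/Co at the anode, E°cell = +0.772 − (−0.285) = +1.057 V (n = 2).
Rearranging E = E° − (0.0592/n)·log Q gives log Q = 2(+1.057 − (+1.197))/0.0592 = −4.730.
For 2 Fe3+(aq) + Co(s) → 2 Fe2+(aq) + Co2+(aq), the reaction quotient is Q = ([Fe2+(aq)]^2·[Co2+(aq)]) / [Fe3+(aq)]^2.
Isolating [Fe2+(aq)] in Q = 10^{−4.730} yields log [Fe2+(aq)] = −2.357, i.e. 0.0044 M.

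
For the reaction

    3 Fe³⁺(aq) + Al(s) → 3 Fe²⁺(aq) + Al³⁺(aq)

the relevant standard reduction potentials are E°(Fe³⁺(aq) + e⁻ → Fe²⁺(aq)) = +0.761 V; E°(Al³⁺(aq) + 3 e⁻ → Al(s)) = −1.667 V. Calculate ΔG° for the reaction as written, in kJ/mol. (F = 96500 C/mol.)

In the reaction as written Fe³⁺(aq) is reduced, so the Fe³⁺/Fe²⁺ couple is the cathode and Al³⁺/Al is the anode.
E°cell = +0.761 − (−1.667) = +2.428 V; balancing electrons gives n = 3.
ΔG° = −nFE°cell = −(3)(96500)(+2.428) J/mol = −703 kJ/mol.

−703 kJ/mol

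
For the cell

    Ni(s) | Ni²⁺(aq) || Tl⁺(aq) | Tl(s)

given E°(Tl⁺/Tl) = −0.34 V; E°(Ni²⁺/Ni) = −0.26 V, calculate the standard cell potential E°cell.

By convention the left-hand electrode in cell notation is the anode (oxidation) and the right-hand electrode is the cathode (reduction).
E°cell = E°(right) − E°(left) = −0.34 − (−0.26) = −0.08 V.
The negative sign shows that, as written, the cell would require an external voltage to drive the reaction.

−0.08 V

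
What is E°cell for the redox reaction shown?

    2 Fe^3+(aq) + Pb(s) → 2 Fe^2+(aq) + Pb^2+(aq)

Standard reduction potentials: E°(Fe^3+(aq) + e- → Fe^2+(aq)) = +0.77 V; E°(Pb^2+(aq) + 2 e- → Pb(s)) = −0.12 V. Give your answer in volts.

+0.89 V

In the reaction as written, Fe^3+(aq) is reduced (cathode) and Pb^2+(aq) is produced by oxidation at the anode.
E°cell = E°(cathode) − E°(anode) = +0.77 − (−0.12) = +0.89 V.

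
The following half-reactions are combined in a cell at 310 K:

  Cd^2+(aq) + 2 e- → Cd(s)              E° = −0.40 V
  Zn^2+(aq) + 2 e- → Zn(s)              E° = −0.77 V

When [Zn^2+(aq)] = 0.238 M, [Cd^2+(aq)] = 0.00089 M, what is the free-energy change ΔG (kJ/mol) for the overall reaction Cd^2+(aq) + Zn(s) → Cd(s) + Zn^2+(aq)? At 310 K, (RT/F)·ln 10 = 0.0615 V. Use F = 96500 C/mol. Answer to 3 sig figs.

With Cd²⁺/Cd reduced at the cathode, E°cell = −0.40 − (−0.77) = +0.37 V and n = 2.
Here Q = [Zn^2+(aq)] / [Cd^2+(aq)] = 267 (log Q = 2.427), giving E = +0.37 − (0.0615/2)·(2.427) = +0.2954 V.
Then ΔG = −nFE = −2 × 96500 × +0.2954 J/mol = −57.0 kJ/mol.

−57.0 kJ/mol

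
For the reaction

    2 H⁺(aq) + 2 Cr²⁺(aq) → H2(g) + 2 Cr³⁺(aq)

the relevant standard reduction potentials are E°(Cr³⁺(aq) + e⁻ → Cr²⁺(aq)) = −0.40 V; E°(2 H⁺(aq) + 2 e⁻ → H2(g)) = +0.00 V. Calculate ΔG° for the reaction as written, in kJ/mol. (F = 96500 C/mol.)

−77.2 kJ/mol

In the reaction as written H⁺(aq) is reduced, so the 2H⁺/H₂ couple is the cathode and Cr³⁺/Cr²⁺ is the anode.
E°cell = +0.00 − (−0.40) = +0.40 V; balancing electrons gives n = 2.
ΔG° = −nFE°cell = −(2)(96500)(+0.40) J/mol = −77.2 kJ/mol.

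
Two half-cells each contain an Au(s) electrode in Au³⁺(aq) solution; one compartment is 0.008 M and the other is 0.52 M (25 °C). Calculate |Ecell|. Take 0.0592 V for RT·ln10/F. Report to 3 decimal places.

0.036 V

For a concentration cell E°cell = 0, since both electrodes use the same couple.
The compartment with the higher Au³⁺(aq) concentration (0.52 M) acts as the cathode; ions are reduced there and produced at the dilute (0.008 M) anode.
With n = 3, Ecell = −(0.0592/3)·log([dilute]/[conc]) = −(0.0592/3)·log(0.008/0.52) = +0.036 V.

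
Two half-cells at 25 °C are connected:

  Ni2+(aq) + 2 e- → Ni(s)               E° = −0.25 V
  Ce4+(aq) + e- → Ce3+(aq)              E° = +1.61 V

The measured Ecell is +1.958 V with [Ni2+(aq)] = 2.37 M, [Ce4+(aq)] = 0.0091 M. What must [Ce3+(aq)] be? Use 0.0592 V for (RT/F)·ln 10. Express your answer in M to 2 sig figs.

0.00013 M

Ce⁴⁺/Ce³⁺ is the cathode (higher E°); E°cell = +1.61 − (−0.25) = +1.86 V with n = 2.
From the Nernst equation, log Q = n(E° − E)/0.0592 = 2·(+1.86 − (+1.958))/0.0592 = −3.311.
The balanced reaction is 2 Ce4+(aq) + Ni(s) → 2 Ce3+(aq) + Ni2+(aq), so Q = ([Ce3+(aq)]^2·[Ni2+(aq)]) / [Ce4+(aq)]^2.
Solving for the unknown gives log [Ce3+(aq)] = −3.884, so [Ce3+(aq)] ≈ 0.00013 M.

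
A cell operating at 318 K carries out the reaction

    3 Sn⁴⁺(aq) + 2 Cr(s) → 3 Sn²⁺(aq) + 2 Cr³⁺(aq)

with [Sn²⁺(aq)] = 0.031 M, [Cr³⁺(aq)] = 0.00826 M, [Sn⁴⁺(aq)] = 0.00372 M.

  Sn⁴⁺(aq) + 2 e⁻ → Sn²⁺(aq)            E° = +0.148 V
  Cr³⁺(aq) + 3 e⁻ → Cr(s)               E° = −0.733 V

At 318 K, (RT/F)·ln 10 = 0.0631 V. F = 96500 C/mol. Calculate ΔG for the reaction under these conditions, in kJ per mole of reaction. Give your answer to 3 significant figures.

−519 kJ/mol

E°cell = +0.148 − (−0.733) = +0.881 V; the balanced reaction transfers n = 6 electrons.
Q = ([Sn²⁺(aq)]^3·[Cr³⁺(aq)]^2) / [Sn⁴⁺(aq)]^3 = 0.0395, so log Q = −1.404 and E = +0.881 − (0.0631/6)(−1.404) = +0.8958 V.
Then ΔG = −nFE = −6 × 96500 × +0.8958 J/mol = −519 kJ/mol.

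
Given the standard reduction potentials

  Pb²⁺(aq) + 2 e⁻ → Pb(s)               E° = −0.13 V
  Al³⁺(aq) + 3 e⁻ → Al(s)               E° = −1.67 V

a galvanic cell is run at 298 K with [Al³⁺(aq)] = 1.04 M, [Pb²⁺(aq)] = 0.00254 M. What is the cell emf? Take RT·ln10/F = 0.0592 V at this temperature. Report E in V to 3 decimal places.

+1.463 V

The Pb²⁺/Pb couple has the more positive E°, so it is the cathode; Al³⁺/Al is the anode.
E°cell = E°cat − E°an = −0.13 − (−1.67) = +1.54 V; n = 6.
Balancing gives 3 Pb²⁺(aq) + 2 Al(s) → 3 Pb(s) + 2 Al³⁺(aq); hence Q = [Al³⁺(aq)]^2 / [Pb²⁺(aq)]^3 = 6.6×10^7 (log Q = 7.820).
By the Nernst equation, E = +1.54 − (0.0592/6)·(7.820) = +1.463 V.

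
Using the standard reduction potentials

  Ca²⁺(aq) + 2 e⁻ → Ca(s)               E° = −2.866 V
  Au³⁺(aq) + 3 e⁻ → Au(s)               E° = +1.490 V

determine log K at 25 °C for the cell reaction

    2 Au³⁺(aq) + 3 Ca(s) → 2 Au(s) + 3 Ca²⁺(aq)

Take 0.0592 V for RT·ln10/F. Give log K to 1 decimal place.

log K = 441.5

The Au³⁺/Au couple is reduced (cathode); E°cell = +1.490 − (−2.866) = +4.356 V with n = 6.
At equilibrium E = 0, so log K = nE°cell / 0.0592 = (6)(+4.356) / 0.0592 = 441.5.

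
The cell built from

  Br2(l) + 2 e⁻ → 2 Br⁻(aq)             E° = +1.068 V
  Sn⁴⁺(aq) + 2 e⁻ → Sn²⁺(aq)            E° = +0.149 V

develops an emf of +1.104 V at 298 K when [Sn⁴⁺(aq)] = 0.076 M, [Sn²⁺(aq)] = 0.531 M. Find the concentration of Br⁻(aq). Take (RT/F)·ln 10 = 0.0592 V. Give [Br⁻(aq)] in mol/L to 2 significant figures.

0.0020 M

Br₂/Br⁻ is the cathode (higher E°); E°cell = +1.068 − (+0.149) = +0.919 V with n = 2.
Rearranging E = E° − (0.0592/n)·log Q gives log Q = 2(+0.919 − (+1.104))/0.0592 = −6.250.
The balanced reaction is Br2(l) + Sn²⁺(aq) → 2 Br⁻(aq) + Sn⁴⁺(aq), so Q = ([Br⁻(aq)]^2·[Sn⁴⁺(aq)]) / [Sn²⁺(aq)].
Substituting the known concentrations and solving, log [Br⁻(aq)] = −2.703 and [Br⁻(aq)] = 0.0020 M.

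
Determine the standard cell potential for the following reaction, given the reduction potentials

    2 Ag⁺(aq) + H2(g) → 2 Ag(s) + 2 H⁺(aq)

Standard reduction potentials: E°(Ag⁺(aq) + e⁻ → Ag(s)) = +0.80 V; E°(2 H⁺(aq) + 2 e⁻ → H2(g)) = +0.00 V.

In the reaction as written, Ag⁺(aq) is reduced (cathode) and H⁺(aq) is produced by oxidation at the anode.
E°cell = E°(cathode) − E°(anode) = +0.80 − (+0.00) = +0.80 V.

+0.80 V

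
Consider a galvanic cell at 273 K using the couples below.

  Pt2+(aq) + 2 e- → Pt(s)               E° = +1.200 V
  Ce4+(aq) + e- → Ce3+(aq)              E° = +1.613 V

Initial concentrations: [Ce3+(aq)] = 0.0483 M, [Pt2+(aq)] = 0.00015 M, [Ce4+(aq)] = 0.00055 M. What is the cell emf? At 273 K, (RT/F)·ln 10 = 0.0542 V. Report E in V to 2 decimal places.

+0.41 V

The Ce⁴⁺/Ce³⁺ couple has the more positive E°, so it is the cathode; Pt²⁺/Pt is the anode.
E°cell = E°cat − E°an = +1.613 − (+1.200) = +0.413 V; n = 2.
For the overall reaction 2 Ce4+(aq) + Pt(s) → 2 Ce3+(aq) + Pt2+(aq), Q = ([Ce3+(aq)]^2·[Pt2+(aq)]) / [Ce4+(aq)]^2 = 1.16, giving log Q = 0.063.
Applying E = E° − (RT ln10/nF)·log Q gives +0.413 − (0.0542/2)(0.063) = +0.41 V.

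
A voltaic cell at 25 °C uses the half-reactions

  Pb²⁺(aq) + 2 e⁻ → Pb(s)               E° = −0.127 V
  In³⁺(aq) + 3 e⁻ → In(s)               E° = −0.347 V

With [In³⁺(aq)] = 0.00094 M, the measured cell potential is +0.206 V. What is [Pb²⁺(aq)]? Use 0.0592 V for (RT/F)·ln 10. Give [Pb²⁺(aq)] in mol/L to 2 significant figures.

0.0032 M

With Pb²⁺/Pb at the cathode and In³⁺/In at the anode, E°cell = −0.127 − (−0.347) = +0.220 V (n = 6).
Rearranging E = E° − (0.0592/n)·log Q gives log Q = 6(+0.220 − (+0.206))/0.0592 = 1.419.
For 3 Pb²⁺(aq) + 2 In(s) → 3 Pb(s) + 2 In³⁺(aq), the reaction quotient is Q = [In³⁺(aq)]^2 / [Pb²⁺(aq)]^3.
Isolating [Pb²⁺(aq)] in Q = 10^{1.419} yields log [Pb²⁺(aq)] = −2.491, i.e. 0.0032 M.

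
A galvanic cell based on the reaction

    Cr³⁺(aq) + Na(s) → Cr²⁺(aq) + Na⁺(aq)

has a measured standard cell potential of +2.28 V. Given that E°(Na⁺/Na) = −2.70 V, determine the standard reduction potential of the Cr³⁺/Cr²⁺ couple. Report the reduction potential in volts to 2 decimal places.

In the reaction as written the Cr³⁺/Cr²⁺ couple is reduced (cathode) and Na⁺/Na is oxidized (anode), so E°cell = E°(Cr³⁺/Cr²⁺) − E°(Na⁺/Na).
E°(Cr³⁺/Cr²⁺) = E°cell + E°(anode) = +2.28 + (−2.70) = −0.42 V.

−0.42 V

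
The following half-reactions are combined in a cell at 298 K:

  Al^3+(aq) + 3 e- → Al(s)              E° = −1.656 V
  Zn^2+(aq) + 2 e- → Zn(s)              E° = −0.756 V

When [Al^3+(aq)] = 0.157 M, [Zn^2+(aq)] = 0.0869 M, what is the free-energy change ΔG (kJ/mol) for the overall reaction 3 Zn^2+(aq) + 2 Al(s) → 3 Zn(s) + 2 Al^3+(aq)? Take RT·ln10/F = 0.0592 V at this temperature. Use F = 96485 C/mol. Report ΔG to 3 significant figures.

E°cell = −0.756 − (−1.656) = +0.900 V; the balanced reaction transfers n = 6 electrons.
Q = [Al^3+(aq)]^2 / [Zn^2+(aq)]^3 = 37.6, so log Q = 1.575 and E = +0.900 − (0.0592/6)(1.575) = +0.8845 V.
ΔG = −nFE = −(6)(96485)(+0.8845) J/mol = −512 kJ/mol.

−512 kJ/mol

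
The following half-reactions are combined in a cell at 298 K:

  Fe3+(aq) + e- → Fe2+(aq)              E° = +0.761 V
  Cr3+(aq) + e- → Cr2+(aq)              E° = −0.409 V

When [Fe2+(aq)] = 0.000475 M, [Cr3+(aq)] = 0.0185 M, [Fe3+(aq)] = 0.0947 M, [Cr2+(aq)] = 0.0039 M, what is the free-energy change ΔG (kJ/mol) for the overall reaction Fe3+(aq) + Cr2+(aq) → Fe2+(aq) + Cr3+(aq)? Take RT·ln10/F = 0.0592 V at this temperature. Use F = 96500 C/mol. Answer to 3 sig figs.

−122 kJ/mol

E°cell = +0.761 − (−0.409) = +1.170 V; the balanced reaction transfers n = 1 electron.
Q = ([Fe2+(aq)]·[Cr3+(aq)]) / ([Fe3+(aq)]·[Cr2+(aq)]) = 0.0238, so log Q = −1.624 and E = +1.170 − (0.0592/1)(−1.624) = +1.2661 V.
ΔG = −nFE = −(1)(96500)(+1.2661) J/mol = −122 kJ/mol.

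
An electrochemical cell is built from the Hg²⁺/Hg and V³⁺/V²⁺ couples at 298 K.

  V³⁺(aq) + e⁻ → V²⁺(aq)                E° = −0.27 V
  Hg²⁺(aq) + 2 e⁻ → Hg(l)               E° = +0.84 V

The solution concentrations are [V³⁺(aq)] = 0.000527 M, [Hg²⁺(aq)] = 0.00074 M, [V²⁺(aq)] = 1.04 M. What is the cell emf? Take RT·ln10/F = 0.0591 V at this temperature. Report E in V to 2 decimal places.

Since E°(Hg²⁺/Hg) > E°(V³⁺/V²⁺), Hg²⁺/Hg serves as the cathode.
E°cell = +0.84 − (−0.27) = +1.11 V, with n = 2 electrons transferred.
For the overall reaction Hg²⁺(aq) + 2 V²⁺(aq) → Hg(l) + 2 V³⁺(aq), Q = [V³⁺(aq)]^2 / ([Hg²⁺(aq)]·[V²⁺(aq)]^2) = 0.000347, giving log Q = −3.460.
E = E° − (0.0591/n)·log Q = +1.11 − (0.0591/2)(−3.460) = +1.21 V.

+1.21 V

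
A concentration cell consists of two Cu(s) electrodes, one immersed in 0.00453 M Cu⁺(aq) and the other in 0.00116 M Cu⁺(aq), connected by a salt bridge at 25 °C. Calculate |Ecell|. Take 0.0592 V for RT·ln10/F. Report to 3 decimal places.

0.035 V

For a concentration cell E°cell = 0, since both electrodes use the same couple.
The compartment with the higher Cu⁺(aq) concentration (0.00453 M) acts as the cathode; ions are reduced there and produced at the dilute (0.00116 M) anode.
With n = 1, Ecell = −(0.0592/1)·log([dilute]/[conc]) = −(0.0592/1)·log(0.00116/0.00453) = +0.035 V.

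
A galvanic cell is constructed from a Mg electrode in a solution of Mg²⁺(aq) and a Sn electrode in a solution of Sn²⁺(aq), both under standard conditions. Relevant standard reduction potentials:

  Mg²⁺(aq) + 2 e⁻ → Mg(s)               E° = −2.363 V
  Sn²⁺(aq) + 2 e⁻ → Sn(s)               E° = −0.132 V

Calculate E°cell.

+2.231 V

Of the two couples in this cell, the one with the more positive reduction potential is reduced at the cathode: here that is Sn²⁺/Sn (−0.132 V); Mg²⁺/Mg (−2.363 V) is the anode.
E°cell = E°(cathode) − E°(anode) = −0.132 − (−2.363) = +2.231 V.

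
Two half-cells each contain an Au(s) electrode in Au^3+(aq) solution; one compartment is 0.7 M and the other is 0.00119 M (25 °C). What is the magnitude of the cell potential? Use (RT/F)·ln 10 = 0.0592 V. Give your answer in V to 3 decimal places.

0.055 V

For a concentration cell E°cell = 0, since both electrodes use the same couple.
The compartment with the higher Au^3+(aq) concentration (0.7 M) acts as the cathode; ions are reduced there and produced at the dilute (0.00119 M) anode.
With n = 3, Ecell = −(0.0592/3)·log([dilute]/[conc]) = −(0.0592/3)·log(0.00119/0.7) = +0.055 V.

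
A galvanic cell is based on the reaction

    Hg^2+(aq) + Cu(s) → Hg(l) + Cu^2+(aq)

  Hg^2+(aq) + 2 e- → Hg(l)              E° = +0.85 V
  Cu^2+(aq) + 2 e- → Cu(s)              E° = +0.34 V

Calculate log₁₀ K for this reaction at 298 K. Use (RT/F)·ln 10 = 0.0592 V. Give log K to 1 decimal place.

The Hg²⁺/Hg couple is reduced (cathode); E°cell = +0.85 − (+0.34) = +0.51 V with n = 2.
At equilibrium E = 0, so log K = nE°cell / 0.0592 = (2)(+0.51) / 0.0592 = 17.2.

log K = 17.2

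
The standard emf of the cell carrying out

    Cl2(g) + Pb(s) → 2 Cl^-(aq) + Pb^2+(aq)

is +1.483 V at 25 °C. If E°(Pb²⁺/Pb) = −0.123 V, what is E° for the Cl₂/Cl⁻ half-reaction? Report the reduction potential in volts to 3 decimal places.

In the reaction as written the Cl₂/Cl⁻ couple is reduced (cathode) and Pb²⁺/Pb is oxidized (anode), so E°cell = E°(Cl₂/Cl⁻) − E°(Pb²⁺/Pb).
E°(Cl₂/Cl⁻) = E°cell + E°(anode) = +1.483 + (−0.123) = +1.360 V.

+1.360 V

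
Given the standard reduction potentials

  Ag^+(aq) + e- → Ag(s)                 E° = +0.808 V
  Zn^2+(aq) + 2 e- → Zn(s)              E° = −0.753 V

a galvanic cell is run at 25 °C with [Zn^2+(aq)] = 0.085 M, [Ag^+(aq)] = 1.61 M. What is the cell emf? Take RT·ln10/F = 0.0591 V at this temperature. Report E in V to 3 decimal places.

+1.605 V

The Ag⁺/Ag couple has the more positive E°, so it is the cathode; Zn²⁺/Zn is the anode.
The standard potential is +0.808 − (−0.753) = +1.561 V and the balanced reaction transfers n = 2 electrons.
Balancing gives 2 Ag^+(aq) + Zn(s) → 2 Ag(s) + Zn^2+(aq); hence Q = [Zn^2+(aq)] / [Ag^+(aq)]^2 = 0.0328 (log Q = −1.484).
Applying E = E° − (RT ln10/nF)·log Q gives +1.561 − (0.0591/2)(−1.484) = +1.605 V.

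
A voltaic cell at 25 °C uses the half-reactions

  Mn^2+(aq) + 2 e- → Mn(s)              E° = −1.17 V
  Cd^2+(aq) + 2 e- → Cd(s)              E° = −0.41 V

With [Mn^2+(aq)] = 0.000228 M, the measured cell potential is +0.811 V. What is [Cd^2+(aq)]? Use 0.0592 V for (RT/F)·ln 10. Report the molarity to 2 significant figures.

0.012 M

The Cd²⁺/Cd couple has the larger reduction potential, so it is the cathode: E°cell = −0.41 − (−1.17) = +0.76 V and n = 2.
Rearranging E = E° − (0.0592/n)·log Q gives log Q = 2(+0.76 − (+0.811))/0.0592 = −1.723.
For Cd^2+(aq) + Mn(s) → Cd(s) + Mn^2+(aq), the reaction quotient is Q = [Mn^2+(aq)] / [Cd^2+(aq)].
Isolating [Cd^2+(aq)] in Q = 10^{−1.723} yields log [Cd^2+(aq)] = −1.919, i.e. 0.012 M.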